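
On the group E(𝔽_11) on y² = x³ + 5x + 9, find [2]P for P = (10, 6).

(0, 8)

tangent at (10, 6): λ = (3·10² + 5)/(2·6) ≡ 8/1. 1⁻¹ ≡ 1 (mod 11), so λ ≡ 8·1 ≡ 8.
  x = λ² - 10 - 10 = 64 - 20 ≡ 0; y = λ·(10 - 0) - 6 ≡ 8. → (0, 8)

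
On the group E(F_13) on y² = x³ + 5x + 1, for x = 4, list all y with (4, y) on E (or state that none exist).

none

x³ + 5x + 1 = 85 ≡ 7 (mod 13).
7 is a non-residue mod 13; no y exists.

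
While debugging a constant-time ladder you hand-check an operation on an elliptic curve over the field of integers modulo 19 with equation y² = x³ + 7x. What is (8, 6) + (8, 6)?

tangent at (8, 6): λ = (3·8² + 7)/(2·6) ≡ 9/12. 12⁻¹ ≡ 8 (mod 19), so λ ≡ 9·8 ≡ 15.
  x = λ² - 8 - 8 = 225 - 16 ≡ 0; y = λ·(8 - 0) - 6 ≡ 0. → (0, 0)

(0, 0)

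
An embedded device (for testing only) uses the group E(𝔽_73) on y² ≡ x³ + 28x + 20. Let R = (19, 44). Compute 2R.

tangent at (19, 44): λ = (3·19² + 28)/(2·44) ≡ 16/15. 15⁻¹ ≡ 39 (mod 73), so λ ≡ 16·39 ≡ 40.
  x = λ² - 19 - 19 = 1600 - 38 ≡ 29; y = λ·(19 - 29) - 44 ≡ 67. → (29, 67)

(29, 67)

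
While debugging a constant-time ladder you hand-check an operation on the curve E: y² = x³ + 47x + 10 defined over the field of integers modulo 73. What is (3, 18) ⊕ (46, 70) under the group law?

(15, 32)

(3, 18) + (46, 70). λ = (70 - 18)/(46 - 3) ≡ 52/43 mod 73. 43⁻¹ ≡ 17 (mod 73), so λ ≡ 8.
  x = λ² - 3 - 46 = 64 - 49 ≡ 15; y = λ·(3 - 15) - 18 ≡ 32. → (15, 32)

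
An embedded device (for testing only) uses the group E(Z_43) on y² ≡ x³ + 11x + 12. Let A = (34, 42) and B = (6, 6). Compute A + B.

(38, 2)

(34, 42) + (6, 6). λ = (6 - 42)/(6 - 34) ≡ 7/15 mod 43. 15⁻¹ ≡ 23 (mod 43) since 15·23 = 345 ≡ 1, so λ ≡ 32.
  x = λ² - 34 - 6 = 1024 - 40 ≡ 38; y = λ·(34 - 38) - 42 ≡ 2. → (38, 2)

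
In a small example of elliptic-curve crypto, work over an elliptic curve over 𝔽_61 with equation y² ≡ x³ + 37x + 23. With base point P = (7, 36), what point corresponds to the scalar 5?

(24, 20)

Double-and-add on 5 = (101)₂. Start with P = (7, 36) for the leading 1-bit.
double: tangent at (7, 36): λ = (3·7² + 37)/(2·36) ≡ 1/11. 11⁻¹ ≡ 50 (mod 61), so λ ≡ 1·50 ≡ 50.
  x = λ² - 7 - 7 = 2500 - 14 ≡ 46; y = λ·(7 - 46) - 36 ≡ 27. → (46, 27)
double: tangent at (46, 27): λ = (3·46² + 37)/(2·27) ≡ 41/54. 54⁻¹ ≡ 26 (mod 61), so λ ≡ 41·26 ≡ 29.
  x = λ² - 46 - 46 = 841 - 92 ≡ 17; y = λ·(46 - 17) - 27 ≡ 21. → (17, 21)
add P: (17, 21) + (7, 36). λ = (36 - 21)/(7 - 17) ≡ 15/51 mod 61. 51⁻¹ ≡ 6 (mod 61), so λ ≡ 29.
  x = λ² - 17 - 7 = 841 - 24 ≡ 24; y = λ·(17 - 24) - 21 ≡ 20. → (24, 20)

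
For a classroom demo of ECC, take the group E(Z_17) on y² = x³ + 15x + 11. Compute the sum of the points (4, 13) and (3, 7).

(12, 7)

(4, 13) + (3, 7). λ = (7 - 13)/(3 - 4) ≡ 11/16 mod 17. 16⁻¹ ≡ 16 (mod 17) since 16·16 = 256 ≡ 1, so λ ≡ 6.
  x = λ² - 4 - 3 = 36 - 7 ≡ 12; y = λ·(4 - 12) - 13 ≡ 7. → (12, 7)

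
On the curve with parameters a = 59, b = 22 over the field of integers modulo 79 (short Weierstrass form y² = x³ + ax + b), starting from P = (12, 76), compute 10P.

Repeated addition: build up to 10P.
2P: tangent at (12, 76): λ = (3·12² + 59)/(2·76) ≡ 17/73. 73⁻¹ ≡ 13 (mod 79), so λ ≡ 17·13 ≡ 63.
  x = λ² - 12 - 12 = 3969 - 24 ≡ 74; y = λ·(12 - 74) - 76 ≡ 47. → (74, 47)
3P: (74, 47) + (12, 76). λ = (76 - 47)/(12 - 74) ≡ 29/17 mod 79. 17⁻¹ ≡ 14 (mod 79) since 17·14 = 238 ≡ 1, so λ ≡ 11.
  x = λ² - 74 - 12 = 121 - 86 ≡ 35; y = λ·(74 - 35) - 47 ≡ 66. → (35, 66)
4P: (35, 66) + (12, 76). λ = (76 - 66)/(12 - 35) ≡ 10/56 mod 79. 56⁻¹ ≡ 24 (mod 79) since 56·24 = 1344 ≡ 1, so λ ≡ 3.
  x = λ² - 35 - 12 = 9 - 47 ≡ 41; y = λ·(35 - 41) - 66 ≡ 74. → (41, 74)
5P: (41, 74) + (12, 76). λ = (76 - 74)/(12 - 41) ≡ 2/50 mod 79. 50⁻¹ ≡ 49 (mod 79), so λ ≡ 19.
  x = λ² - 41 - 12 = 361 - 53 ≡ 71; y = λ·(41 - 71) - 74 ≡ 67. → (71, 67)
6P: (71, 67) + (12, 76). λ = (76 - 67)/(12 - 71) ≡ 9/20 mod 79. 20⁻¹ ≡ 4 (mod 79) since 20·4 = 80 ≡ 1, so λ ≡ 36.
  x = λ² - 71 - 12 = 1296 - 83 ≡ 28; y = λ·(71 - 28) - 67 ≡ 59. → (28, 59)
7P: (28, 59) + (12, 76). λ = (76 - 59)/(12 - 28) ≡ 17/63 mod 79. 63⁻¹ ≡ 74 (mod 79) since 63·74 = 4662 ≡ 1, so λ ≡ 73.
  x = λ² - 28 - 12 = 5329 - 40 ≡ 75; y = λ·(28 - 75) - 59 ≡ 65. → (75, 65)
8P: (75, 65) + (12, 76). λ = (76 - 65)/(12 - 75) ≡ 11/16 mod 79. 16⁻¹ ≡ 5 (mod 79), so λ ≡ 55.
  x = λ² - 75 - 12 = 3025 - 87 ≡ 15; y = λ·(75 - 15) - 65 ≡ 75. → (15, 75)
9P: (15, 75) + (12, 76). λ = (76 - 75)/(12 - 15) ≡ 1/76 mod 79. 76⁻¹ ≡ 26 (mod 79), so λ ≡ 26.
  x = λ² - 15 - 12 = 676 - 27 ≡ 17; y = λ·(15 - 17) - 75 ≡ 31. → (17, 31)
10P: (17, 31) + (12, 76). λ = (76 - 31)/(12 - 17) ≡ 45/74 mod 79. 74⁻¹ ≡ 63 (mod 79) since 74·63 = 4662 ≡ 1, so λ ≡ 70.
  x = λ² - 17 - 12 = 4900 - 29 ≡ 52; y = λ·(17 - 52) - 31 ≡ 47. → (52, 47)

(52, 47)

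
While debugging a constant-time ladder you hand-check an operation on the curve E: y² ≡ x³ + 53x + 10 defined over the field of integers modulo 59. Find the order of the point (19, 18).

2P: tangent at (19, 18): λ = (3·19² + 53)/(2·18) ≡ 15/36. 36⁻¹ ≡ 41 (mod 59), so λ ≡ 15·41 ≡ 25.
  x = λ² - 19 - 19 = 625 - 38 ≡ 56; y = λ·(19 - 56) - 18 ≡ 1. → (56, 1)
3P: (56, 1) + (19, 18). λ = (18 - 1)/(19 - 56) ≡ 17/22 mod 59. 22⁻¹ ≡ 51 (mod 59) since 22·51 = 1122 ≡ 1, so λ ≡ 41.
  x = λ² - 56 - 19 = 1681 - 75 ≡ 13; y = λ·(56 - 13) - 1 ≡ 51. → (13, 51)
4P: (13, 51) + (19, 18). λ = (18 - 51)/(19 - 13) ≡ 26/6 mod 59. 6⁻¹ ≡ 10 (mod 59), so λ ≡ 24.
  x = λ² - 13 - 19 = 576 - 32 ≡ 13; y = λ·(13 - 13) - 51 ≡ 8. → (13, 8)
5P: (13, 8) + (19, 18). λ = (18 - 8)/(19 - 13) ≡ 10/6 mod 59. 6⁻¹ ≡ 10 (mod 59), so λ ≡ 41.
  x = λ² - 13 - 19 = 1681 - 32 ≡ 56; y = λ·(13 - 56) - 8 ≡ 58. → (56, 58)
6P: (56, 58) + (19, 18). λ = (18 - 58)/(19 - 56) ≡ 19/22 mod 59. 22⁻¹ ≡ 51 (mod 59), so λ ≡ 25.
  x = λ² - 56 - 19 = 625 - 75 ≡ 19; y = λ·(56 - 19) - 58 ≡ 41. → (19, 41)
7P: (19, 41) + (19, 18): same x and y₁ ≡ -y₂, so the sum is O.
7P = O, so the order is 7.

7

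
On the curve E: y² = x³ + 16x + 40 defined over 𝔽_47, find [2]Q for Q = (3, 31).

(30, 42)

tangent at (3, 31): λ = (3·3² + 16)/(2·31) ≡ 43/15. 15⁻¹ ≡ 22 (mod 47), so λ ≡ 43·22 ≡ 6.
  x = λ² - 3 - 3 = 36 - 6 ≡ 30; y = λ·(3 - 30) - 31 ≡ 42. → (30, 42)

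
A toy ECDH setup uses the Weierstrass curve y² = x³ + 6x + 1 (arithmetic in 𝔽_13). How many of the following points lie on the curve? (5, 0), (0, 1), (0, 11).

(5, 0): 0² ≡ 0, rhs ≡ 0 → on.
(0, 1): 1² ≡ 1, rhs ≡ 1 → on.
(0, 11): 11² ≡ 4, rhs ≡ 1 → off.

2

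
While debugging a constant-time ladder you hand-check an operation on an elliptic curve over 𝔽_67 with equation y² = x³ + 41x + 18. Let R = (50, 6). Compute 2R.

tangent at (50, 6): λ = (3·50² + 41)/(2·6) ≡ 37/12. 12⁻¹ ≡ 28 (mod 67), so λ ≡ 37·28 ≡ 31.
  x = λ² - 50 - 50 = 961 - 100 ≡ 57; y = λ·(50 - 57) - 6 ≡ 45. → (57, 45)

(57, 45)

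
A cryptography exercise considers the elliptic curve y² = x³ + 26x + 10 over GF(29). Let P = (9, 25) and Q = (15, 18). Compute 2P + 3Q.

(3, 17)

First 2P:
Repeated addition: build up to 2P.
2P: tangent at (9, 25): λ = (3·9² + 26)/(2·25) ≡ 8/21. 21⁻¹ ≡ 18 (mod 29) since 21·18 = 378 ≡ 1, so λ ≡ 8·18 ≡ 28.
  x = λ² - 9 - 9 = 784 - 18 ≡ 12; y = λ·(9 - 12) - 25 ≡ 7. → (12, 7)
2P = (12, 7).
Next 3Q:
Repeated addition: build up to 3Q.
2Q: tangent at (15, 18): λ = (3·15² + 26)/(2·18) ≡ 5/7. 7⁻¹ ≡ 25 (mod 29), so λ ≡ 5·25 ≡ 9.
  x = λ² - 15 - 15 = 81 - 30 ≡ 22; y = λ·(15 - 22) - 18 ≡ 6. → (22, 6)
3Q: (22, 6) + (15, 18). λ = (18 - 6)/(15 - 22) ≡ 12/22 mod 29. 22⁻¹ ≡ 4 (mod 29), so λ ≡ 19.
  x = λ² - 22 - 15 = 361 - 37 ≡ 5; y = λ·(22 - 5) - 6 ≡ 27. → (5, 27)
3Q = (5, 27).
Finally 2P + 3Q:
(12, 7) + (5, 27). λ = (27 - 7)/(5 - 12) ≡ 20/22 mod 29. 22⁻¹ ≡ 4 (mod 29) since 22·4 = 88 ≡ 1, so λ ≡ 22.
  x = λ² - 12 - 5 = 484 - 17 ≡ 3; y = λ·(12 - 3) - 7 ≡ 17. → (3, 17)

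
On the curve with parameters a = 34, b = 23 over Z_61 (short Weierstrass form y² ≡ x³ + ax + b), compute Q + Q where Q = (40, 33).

(51, 56)

tangent at (40, 33): λ = (3·40² + 34)/(2·33) ≡ 15/5. 5⁻¹ ≡ 49 (mod 61) since 5·49 = 245 ≡ 1, so λ ≡ 15·49 ≡ 3.
  x = λ² - 40 - 40 = 9 - 80 ≡ 51; y = λ·(40 - 51) - 33 ≡ 56. → (51, 56)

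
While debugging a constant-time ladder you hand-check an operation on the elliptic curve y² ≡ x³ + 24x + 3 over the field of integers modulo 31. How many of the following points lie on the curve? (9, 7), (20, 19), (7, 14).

2

(9, 7): 7² ≡ 18, rhs ≡ 18 → on.
(20, 19): 19² ≡ 20, rhs ≡ 20 → on.
(7, 14): 14² ≡ 10, rhs ≡ 18 → off.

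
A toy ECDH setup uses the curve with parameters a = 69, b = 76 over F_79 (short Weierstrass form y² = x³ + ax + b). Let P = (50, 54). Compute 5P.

(31, 13)

Repeated addition: build up to 5P.
2P: tangent at (50, 54): λ = (3·50² + 69)/(2·54) ≡ 64/29. 29⁻¹ ≡ 30 (mod 79), so λ ≡ 64·30 ≡ 24.
  x = λ² - 50 - 50 = 576 - 100 ≡ 2; y = λ·(50 - 2) - 54 ≡ 71. → (2, 71)
3P: (2, 71) + (50, 54). λ = (54 - 71)/(50 - 2) ≡ 62/48 mod 79. 48⁻¹ ≡ 28 (mod 79), so λ ≡ 77.
  x = λ² - 2 - 50 = 5929 - 52 ≡ 31; y = λ·(2 - 31) - 71 ≡ 66. → (31, 66)
4P: (31, 66) + (50, 54). λ = (54 - 66)/(50 - 31) ≡ 67/19 mod 79. 19⁻¹ ≡ 25 (mod 79), so λ ≡ 16.
  x = λ² - 31 - 50 = 256 - 81 ≡ 17; y = λ·(31 - 17) - 66 ≡ 0. → (17, 0)
5P: (17, 0) + (50, 54). λ = (54 - 0)/(50 - 17) ≡ 54/33 mod 79. 33⁻¹ ≡ 12 (mod 79) since 33·12 = 396 ≡ 1, so λ ≡ 16.
  x = λ² - 17 - 50 = 256 - 67 ≡ 31; y = λ·(17 - 31) - 0 ≡ 13. → (31, 13)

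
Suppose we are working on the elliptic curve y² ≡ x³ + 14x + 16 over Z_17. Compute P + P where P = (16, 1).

(2, 16)

tangent at (16, 1): λ = (3·16² + 14)/(2·1) ≡ 0/2. 2⁻¹ ≡ 9 (mod 17), so λ ≡ 0·9 ≡ 0.
  x = λ² - 16 - 16 = 0 - 32 ≡ 2; y = λ·(16 - 2) - 1 ≡ 16. → (2, 16)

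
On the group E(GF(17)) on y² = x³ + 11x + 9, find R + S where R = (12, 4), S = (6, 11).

(12, 4) + (6, 11). λ = (11 - 4)/(6 - 12) ≡ 7/11 mod 17. 11⁻¹ ≡ 14 (mod 17) since 11·14 = 154 ≡ 1, so λ ≡ 13.
  x = λ² - 12 - 6 = 169 - 18 ≡ 15; y = λ·(12 - 15) - 4 ≡ 8. → (15, 8)

(15, 8)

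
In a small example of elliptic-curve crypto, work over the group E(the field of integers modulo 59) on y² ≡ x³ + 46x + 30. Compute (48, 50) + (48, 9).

O

The two points share x = 48 and their y-coordinates satisfy 50 + 9 ≡ 0 (mod 59), so they are inverses. Their sum is O.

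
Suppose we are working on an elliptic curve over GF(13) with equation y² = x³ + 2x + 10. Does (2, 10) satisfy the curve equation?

yes

y² = 10² ≡ 9; x³ + 2x + 10 = 22 ≡ 9 (mod 13). 9 = 9.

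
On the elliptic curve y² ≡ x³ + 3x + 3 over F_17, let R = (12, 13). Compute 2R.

(2, 0)

tangent at (12, 13): λ = (3·12² + 3)/(2·13) ≡ 10/9. 9⁻¹ ≡ 2 (mod 17), so λ ≡ 10·2 ≡ 3.
  x = λ² - 12 - 12 = 9 - 24 ≡ 2; y = λ·(12 - 2) - 13 ≡ 0. → (2, 0)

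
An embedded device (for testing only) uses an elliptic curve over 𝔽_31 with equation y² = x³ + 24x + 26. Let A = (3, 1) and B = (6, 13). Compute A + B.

(7, 14)

(3, 1) + (6, 13). λ = (13 - 1)/(6 - 3) ≡ 12/3 mod 31. 3⁻¹ ≡ 21 (mod 31) since 3·21 = 63 ≡ 1, so λ ≡ 4.
  x = λ² - 3 - 6 = 16 - 9 ≡ 7; y = λ·(3 - 7) - 1 ≡ 14. → (7, 14)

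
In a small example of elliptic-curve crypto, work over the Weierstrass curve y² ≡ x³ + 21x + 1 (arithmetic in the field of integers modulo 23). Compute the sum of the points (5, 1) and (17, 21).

(14, 7)

(5, 1) + (17, 21). λ = (21 - 1)/(17 - 5) ≡ 20/12 mod 23. 12⁻¹ ≡ 2 (mod 23), so λ ≡ 17.
  x = λ² - 5 - 17 = 289 - 22 ≡ 14; y = λ·(5 - 14) - 1 ≡ 7. → (14, 7)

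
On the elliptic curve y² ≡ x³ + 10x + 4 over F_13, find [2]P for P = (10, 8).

tangent at (10, 8): λ = (3·10² + 10)/(2·8) ≡ 11/3. 3⁻¹ ≡ 9 (mod 13) since 3·9 = 27 ≡ 1, so λ ≡ 11·9 ≡ 8.
  x = λ² - 10 - 10 = 64 - 20 ≡ 5; y = λ·(10 - 5) - 8 ≡ 6. → (5, 6)

(5, 6)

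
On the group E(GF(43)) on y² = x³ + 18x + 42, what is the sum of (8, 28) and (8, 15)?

O

The two points share x = 8 and their y-coordinates satisfy 28 + 15 ≡ 0 (mod 43), so they are inverses. Their sum is O.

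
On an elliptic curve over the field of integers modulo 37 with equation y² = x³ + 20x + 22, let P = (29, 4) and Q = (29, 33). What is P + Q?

The two points share x = 29 and their y-coordinates satisfy 4 + 33 ≡ 0 (mod 37), so they are inverses. Their sum is O.

O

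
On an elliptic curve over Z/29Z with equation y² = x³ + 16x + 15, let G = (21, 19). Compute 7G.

(18, 25)

Double-and-add on 7 = (111)₂. Start with G = (21, 19) for the leading 1-bit.
double: tangent at (21, 19): λ = (3·21² + 16)/(2·19) ≡ 5/9. 9⁻¹ ≡ 13 (mod 29) since 9·13 = 117 ≡ 1, so λ ≡ 5·13 ≡ 7.
  x = λ² - 21 - 21 = 49 - 42 ≡ 7; y = λ·(21 - 7) - 19 ≡ 21. → (7, 21)
add G: (7, 21) + (21, 19). λ = (19 - 21)/(21 - 7) ≡ 27/14 mod 29. 14⁻¹ ≡ 27 (mod 29) since 14·27 = 378 ≡ 1, so λ ≡ 4.
  x = λ² - 7 - 21 = 16 - 28 ≡ 17; y = λ·(7 - 17) - 21 ≡ 26. → (17, 26)
double: tangent at (17, 26): λ = (3·17² + 16)/(2·26) ≡ 13/23. 23⁻¹ ≡ 24 (mod 29), so λ ≡ 13·24 ≡ 22.
  x = λ² - 17 - 17 = 484 - 34 ≡ 15; y = λ·(17 - 15) - 26 ≡ 18. → (15, 18)
add G: (15, 18) + (21, 19). λ = (19 - 18)/(21 - 15) ≡ 1/6 mod 29. 6⁻¹ ≡ 5 (mod 29) since 6·5 = 30 ≡ 1, so λ ≡ 5.
  x = λ² - 15 - 21 = 25 - 36 ≡ 18; y = λ·(15 - 18) - 18 ≡ 25. → (18, 25)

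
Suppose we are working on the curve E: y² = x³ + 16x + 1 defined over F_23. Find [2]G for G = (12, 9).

(2, 15)

tangent at (12, 9): λ = (3·12² + 16)/(2·9) ≡ 11/18. 18⁻¹ ≡ 9 (mod 23) since 18·9 = 162 ≡ 1, so λ ≡ 11·9 ≡ 7.
  x = λ² - 12 - 12 = 49 - 24 ≡ 2; y = λ·(12 - 2) - 9 ≡ 15. → (2, 15)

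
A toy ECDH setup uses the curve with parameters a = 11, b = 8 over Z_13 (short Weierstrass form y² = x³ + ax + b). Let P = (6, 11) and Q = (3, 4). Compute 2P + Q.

First 2P:
Repeated addition: build up to 2P.
2P: tangent at (6, 11): λ = (3·6² + 11)/(2·11) ≡ 2/9. 9⁻¹ ≡ 3 (mod 13), so λ ≡ 2·3 ≡ 6.
  x = λ² - 6 - 6 = 36 - 12 ≡ 11; y = λ·(6 - 11) - 11 ≡ 11. → (11, 11)
2P = (11, 11).
Finally 2P + Q:
(11, 11) + (3, 4). λ = (4 - 11)/(3 - 11) ≡ 6/5 mod 13. 5⁻¹ ≡ 8 (mod 13) since 5·8 = 40 ≡ 1, so λ ≡ 9.
  x = λ² - 11 - 3 = 81 - 14 ≡ 2; y = λ·(11 - 2) - 11 ≡ 5. → (2, 5)

(2, 5)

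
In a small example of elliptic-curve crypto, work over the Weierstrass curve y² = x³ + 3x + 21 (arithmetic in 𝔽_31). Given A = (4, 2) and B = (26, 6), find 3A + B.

First 3A:
Repeated addition: build up to 3A.
2A: tangent at (4, 2): λ = (3·4² + 3)/(2·2) ≡ 20/4. 4⁻¹ ≡ 8 (mod 31), so λ ≡ 20·8 ≡ 5.
  x = λ² - 4 - 4 = 25 - 8 ≡ 17; y = λ·(4 - 17) - 2 ≡ 26. → (17, 26)
3A: (17, 26) + (4, 2). λ = (2 - 26)/(4 - 17) ≡ 7/18 mod 31. 18⁻¹ ≡ 19 (mod 31), so λ ≡ 9.
  x = λ² - 17 - 4 = 81 - 21 ≡ 29; y = λ·(17 - 29) - 26 ≡ 21. → (29, 21)
3A = (29, 21).
Finally 3A + B:
(29, 21) + (26, 6). λ = (6 - 21)/(26 - 29) ≡ 16/28 mod 31. 28⁻¹ ≡ 10 (mod 31), so λ ≡ 5.
  x = λ² - 29 - 26 = 25 - 55 ≡ 1; y = λ·(29 - 1) - 21 ≡ 26. → (1, 26)

(1, 26)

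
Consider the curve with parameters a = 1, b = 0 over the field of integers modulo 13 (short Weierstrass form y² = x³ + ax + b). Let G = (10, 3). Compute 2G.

(9, 6)

tangent at (10, 3): λ = (3·10² + 1)/(2·3) ≡ 2/6. 6⁻¹ ≡ 11 (mod 13) since 6·11 = 66 ≡ 1, so λ ≡ 2·11 ≡ 9.
  x = λ² - 10 - 10 = 81 - 20 ≡ 9; y = λ·(10 - 9) - 3 ≡ 6. → (9, 6)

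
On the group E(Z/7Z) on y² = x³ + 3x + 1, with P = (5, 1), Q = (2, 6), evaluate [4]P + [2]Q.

(4, 0)

First 4P:
Repeated addition: build up to 4P.
2P: tangent at (5, 1): λ = (3·5² + 3)/(2·1) ≡ 1/2. 2⁻¹ ≡ 4 (mod 7), so λ ≡ 1·4 ≡ 4.
  x = λ² - 5 - 5 = 16 - 10 ≡ 6; y = λ·(5 - 6) - 1 ≡ 2. → (6, 2)
3P: (6, 2) + (5, 1). λ = (1 - 2)/(5 - 6) ≡ 6/6 mod 7. 6⁻¹ ≡ 6 (mod 7) since 6·6 = 36 ≡ 1, so λ ≡ 1.
  x = λ² - 6 - 5 = 1 - 11 ≡ 4; y = λ·(6 - 4) - 2 ≡ 0. → (4, 0)
4P: (4, 0) + (5, 1). λ = (1 - 0)/(5 - 4) ≡ 1/1 mod 7. 1⁻¹ ≡ 1 (mod 7) since 1·1 = 1 ≡ 1, so λ ≡ 1.
  x = λ² - 4 - 5 = 1 - 9 ≡ 6; y = λ·(4 - 6) - 0 ≡ 5. → (6, 5)
4P = (6, 5).
Next 2Q:
Repeated addition: build up to 2Q.
2Q: tangent at (2, 6): λ = (3·2² + 3)/(2·6) ≡ 1/5. 5⁻¹ ≡ 3 (mod 7) since 5·3 = 15 ≡ 1, so λ ≡ 1·3 ≡ 3.
  x = λ² - 2 - 2 = 9 - 4 ≡ 5; y = λ·(2 - 5) - 6 ≡ 6. → (5, 6)
2Q = (5, 6).
Finally 4P + 2Q:
(6, 5) + (5, 6). λ = (6 - 5)/(5 - 6) ≡ 1/6 mod 7. 6⁻¹ ≡ 6 (mod 7), so λ ≡ 6.
  x = λ² - 6 - 5 = 36 - 11 ≡ 4; y = λ·(6 - 4) - 5 ≡ 0. → (4, 0)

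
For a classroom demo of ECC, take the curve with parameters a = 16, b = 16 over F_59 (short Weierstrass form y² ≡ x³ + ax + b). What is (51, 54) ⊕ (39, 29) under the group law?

(18, 0)

(51, 54) + (39, 29). λ = (29 - 54)/(39 - 51) ≡ 34/47 mod 59. 47⁻¹ ≡ 54 (mod 59), so λ ≡ 7.
  x = λ² - 51 - 39 = 49 - 90 ≡ 18; y = λ·(51 - 18) - 54 ≡ 0. → (18, 0)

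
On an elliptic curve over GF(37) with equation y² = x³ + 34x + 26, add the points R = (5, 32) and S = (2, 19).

(5, 32) + (2, 19). λ = (19 - 32)/(2 - 5) ≡ 24/34 mod 37. 34⁻¹ ≡ 12 (mod 37), so λ ≡ 29.
  x = λ² - 5 - 2 = 841 - 7 ≡ 20; y = λ·(5 - 20) - 32 ≡ 14. → (20, 14)

(20, 14)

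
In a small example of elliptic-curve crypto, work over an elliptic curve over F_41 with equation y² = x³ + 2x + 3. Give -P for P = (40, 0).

-(40, 0) = (40, -0 mod 41) = (40, 0).

(40, 0)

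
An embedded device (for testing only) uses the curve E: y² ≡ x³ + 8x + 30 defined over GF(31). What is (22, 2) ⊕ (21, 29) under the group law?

(22, 2) + (21, 29). λ = (29 - 2)/(21 - 22) ≡ 27/30 mod 31. 30⁻¹ ≡ 30 (mod 31) since 30·30 = 900 ≡ 1, so λ ≡ 4.
  x = λ² - 22 - 21 = 16 - 43 ≡ 4; y = λ·(22 - 4) - 2 ≡ 8. → (4, 8)

(4, 8)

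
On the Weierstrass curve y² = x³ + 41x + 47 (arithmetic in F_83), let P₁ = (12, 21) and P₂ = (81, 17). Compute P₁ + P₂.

(12, 21) + (81, 17). λ = (17 - 21)/(81 - 12) ≡ 79/69 mod 83. 69⁻¹ ≡ 77 (mod 83), so λ ≡ 24.
  x = λ² - 12 - 81 = 576 - 93 ≡ 68; y = λ·(12 - 68) - 21 ≡ 46. → (68, 46)

(68, 46)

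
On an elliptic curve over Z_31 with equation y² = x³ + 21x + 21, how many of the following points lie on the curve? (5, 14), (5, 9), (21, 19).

(5, 14): 14² ≡ 10, rhs ≡ 3 → off.
(5, 9): 9² ≡ 19, rhs ≡ 3 → off.
(21, 19): 19² ≡ 20, rhs ≡ 20 → on.

1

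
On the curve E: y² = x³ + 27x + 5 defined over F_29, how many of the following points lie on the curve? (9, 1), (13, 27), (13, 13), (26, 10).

1

(9, 1): 1² ≡ 1, rhs ≡ 20 → off.
(13, 27): 27² ≡ 4, rhs ≡ 1 → off.
(13, 13): 13² ≡ 24, rhs ≡ 1 → off.
(26, 10): 10² ≡ 13, rhs ≡ 13 → on.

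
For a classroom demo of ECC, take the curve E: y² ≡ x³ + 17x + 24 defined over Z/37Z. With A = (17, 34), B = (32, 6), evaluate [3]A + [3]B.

First 3A:
Repeated addition: build up to 3A.
2A: tangent at (17, 34): λ = (3·17² + 17)/(2·34) ≡ 33/31. 31⁻¹ ≡ 6 (mod 37), so λ ≡ 33·6 ≡ 13.
  x = λ² - 17 - 17 = 169 - 34 ≡ 24; y = λ·(17 - 24) - 34 ≡ 23. → (24, 23)
3A: (24, 23) + (17, 34). λ = (34 - 23)/(17 - 24) ≡ 11/30 mod 37. 30⁻¹ ≡ 21 (mod 37) since 30·21 = 630 ≡ 1, so λ ≡ 9.
  x = λ² - 24 - 17 = 81 - 41 ≡ 3; y = λ·(24 - 3) - 23 ≡ 18. → (3, 18)
3A = (3, 18).
Next 3B:
Repeated addition: build up to 3B.
2B: tangent at (32, 6): λ = (3·32² + 17)/(2·6) ≡ 18/12. 12⁻¹ ≡ 34 (mod 37) since 12·34 = 408 ≡ 1, so λ ≡ 18·34 ≡ 20.
  x = λ² - 32 - 32 = 400 - 64 ≡ 3; y = λ·(32 - 3) - 6 ≡ 19. → (3, 19)
3B: (3, 19) + (32, 6). λ = (6 - 19)/(32 - 3) ≡ 24/29 mod 37. 29⁻¹ ≡ 23 (mod 37) since 29·23 = 667 ≡ 1, so λ ≡ 34.
  x = λ² - 3 - 32 = 1156 - 35 ≡ 11; y = λ·(3 - 11) - 19 ≡ 5. → (11, 5)
3B = (11, 5).
Finally 3A + 3B:
(3, 18) + (11, 5). λ = (5 - 18)/(11 - 3) ≡ 24/8 mod 37. 8⁻¹ ≡ 14 (mod 37), so λ ≡ 3.
  x = λ² - 3 - 11 = 9 - 14 ≡ 32; y = λ·(3 - 32) - 18 ≡ 6. → (32, 6)

(32, 6)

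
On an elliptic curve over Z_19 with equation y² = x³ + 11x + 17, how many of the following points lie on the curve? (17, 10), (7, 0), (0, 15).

1

(17, 10): 10² ≡ 5, rhs ≡ 6 → off.
(7, 0): 0² ≡ 0, rhs ≡ 0 → on.
(0, 15): 15² ≡ 16, rhs ≡ 17 → off.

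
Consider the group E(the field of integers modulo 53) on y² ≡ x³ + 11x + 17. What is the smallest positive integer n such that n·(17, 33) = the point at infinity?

10

2P: tangent at (17, 33): λ = (3·17² + 11)/(2·33) ≡ 30/13. 13⁻¹ ≡ 49 (mod 53), so λ ≡ 30·49 ≡ 39.
  x = λ² - 17 - 17 = 1521 - 34 ≡ 3; y = λ·(17 - 3) - 33 ≡ 36. → (3, 36)
3P: (3, 36) + (17, 33). λ = (33 - 36)/(17 - 3) ≡ 50/14 mod 53. 14⁻¹ ≡ 19 (mod 53), so λ ≡ 49.
  x = λ² - 3 - 17 = 2401 - 20 ≡ 49; y = λ·(3 - 49) - 36 ≡ 42. → (49, 42)
4P: (49, 42) + (17, 33). λ = (33 - 42)/(17 - 49) ≡ 44/21 mod 53. 21⁻¹ ≡ 48 (mod 53) since 21·48 = 1008 ≡ 1, so λ ≡ 45.
  x = λ² - 49 - 17 = 2025 - 66 ≡ 51; y = λ·(49 - 51) - 42 ≡ 27. → (51, 27)
5P: (51, 27) + (17, 33). λ = (33 - 27)/(17 - 51) ≡ 6/19 mod 53. 19⁻¹ ≡ 14 (mod 53), so λ ≡ 31.
  x = λ² - 51 - 17 = 961 - 68 ≡ 45; y = λ·(51 - 45) - 27 ≡ 0. → (45, 0)
6P: (45, 0) + (17, 33). λ = (33 - 0)/(17 - 45) ≡ 33/25 mod 53. 25⁻¹ ≡ 17 (mod 53), so λ ≡ 31.
  x = λ² - 45 - 17 = 961 - 62 ≡ 51; y = λ·(45 - 51) - 0 ≡ 26. → (51, 26)
7P: (51, 26) + (17, 33). λ = (33 - 26)/(17 - 51) ≡ 7/19 mod 53. 19⁻¹ ≡ 14 (mod 53) since 19·14 = 266 ≡ 1, so λ ≡ 45.
  x = λ² - 51 - 17 = 2025 - 68 ≡ 49; y = λ·(51 - 49) - 26 ≡ 11. → (49, 11)
8P: (49, 11) + (17, 33). λ = (33 - 11)/(17 - 49) ≡ 22/21 mod 53. 21⁻¹ ≡ 48 (mod 53) since 21·48 = 1008 ≡ 1, so λ ≡ 49.
  x = λ² - 49 - 17 = 2401 - 66 ≡ 3; y = λ·(49 - 3) - 11 ≡ 17. → (3, 17)
9P: (3, 17) + (17, 33). λ = (33 - 17)/(17 - 3) ≡ 16/14 mod 53. 14⁻¹ ≡ 19 (mod 53), so λ ≡ 39.
  x = λ² - 3 - 17 = 1521 - 20 ≡ 17; y = λ·(3 - 17) - 17 ≡ 20. → (17, 20)
10P: (17, 20) + (17, 33): same x and y₁ ≡ -y₂, so the sum is the point at infinity.
10P = the point at infinity, so the order is 10.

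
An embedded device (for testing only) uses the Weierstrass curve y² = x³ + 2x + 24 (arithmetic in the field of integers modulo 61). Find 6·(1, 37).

(49, 38)

Write P = (1, 37).
Repeated addition: build up to 6P.
2P: tangent at (1, 37): λ = (3·1² + 2)/(2·37) ≡ 5/13. 13⁻¹ ≡ 47 (mod 61) since 13·47 = 611 ≡ 1, so λ ≡ 5·47 ≡ 52.
  x = λ² - 1 - 1 = 2704 - 2 ≡ 18; y = λ·(1 - 18) - 37 ≡ 55. → (18, 55)
3P: (18, 55) + (1, 37). λ = (37 - 55)/(1 - 18) ≡ 43/44 mod 61. 44⁻¹ ≡ 43 (mod 61) since 44·43 = 1892 ≡ 1, so λ ≡ 19.
  x = λ² - 18 - 1 = 361 - 19 ≡ 37; y = λ·(18 - 37) - 55 ≡ 11. → (37, 11)
4P: (37, 11) + (1, 37). λ = (37 - 11)/(1 - 37) ≡ 26/25 mod 61. 25⁻¹ ≡ 22 (mod 61), so λ ≡ 23.
  x = λ² - 37 - 1 = 529 - 38 ≡ 3; y = λ·(37 - 3) - 11 ≡ 39. → (3, 39)
5P: (3, 39) + (1, 37). λ = (37 - 39)/(1 - 3) ≡ 59/59 mod 61. 59⁻¹ ≡ 30 (mod 61), so λ ≡ 1.
  x = λ² - 3 - 1 = 1 - 4 ≡ 58; y = λ·(3 - 58) - 39 ≡ 28. → (58, 28)
6P: (58, 28) + (1, 37). λ = (37 - 28)/(1 - 58) ≡ 9/4 mod 61. 4⁻¹ ≡ 46 (mod 61), so λ ≡ 48.
  x = λ² - 58 - 1 = 2304 - 59 ≡ 49; y = λ·(58 - 49) - 28 ≡ 38. → (49, 38)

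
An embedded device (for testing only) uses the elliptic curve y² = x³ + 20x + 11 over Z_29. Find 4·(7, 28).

(19, 0)

Write P = (7, 28).
Double-and-add on 4 = (100)₂. Start with P = (7, 28) for the leading 1-bit.
double: tangent at (7, 28): λ = (3·7² + 20)/(2·28) ≡ 22/27. 27⁻¹ ≡ 14 (mod 29) since 27·14 = 378 ≡ 1, so λ ≡ 22·14 ≡ 18.
  x = λ² - 7 - 7 = 324 - 14 ≡ 20; y = λ·(7 - 20) - 28 ≡ 28. → (20, 28)
double: tangent at (20, 28): λ = (3·20² + 20)/(2·28) ≡ 2/27. 27⁻¹ ≡ 14 (mod 29), so λ ≡ 2·14 ≡ 28.
  x = λ² - 20 - 20 = 784 - 40 ≡ 19; y = λ·(20 - 19) - 28 ≡ 0. → (19, 0)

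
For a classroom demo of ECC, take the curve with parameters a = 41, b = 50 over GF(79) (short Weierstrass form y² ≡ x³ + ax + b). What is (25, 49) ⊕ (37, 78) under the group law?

(19, 5)

(25, 49) + (37, 78). λ = (78 - 49)/(37 - 25) ≡ 29/12 mod 79. 12⁻¹ ≡ 33 (mod 79) since 12·33 = 396 ≡ 1, so λ ≡ 9.
  x = λ² - 25 - 37 = 81 - 62 ≡ 19; y = λ·(25 - 19) - 49 ≡ 5. → (19, 5)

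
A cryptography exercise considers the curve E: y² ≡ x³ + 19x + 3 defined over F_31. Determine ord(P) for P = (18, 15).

2P: tangent at (18, 15): λ = (3·18² + 19)/(2·15) ≡ 30/30. 30⁻¹ ≡ 30 (mod 31), so λ ≡ 30·30 ≡ 1.
  x = λ² - 18 - 18 = 1 - 36 ≡ 27; y = λ·(18 - 27) - 15 ≡ 7. → (27, 7)
3P: (27, 7) + (18, 15). λ = (15 - 7)/(18 - 27) ≡ 8/22 mod 31. 22⁻¹ ≡ 24 (mod 31), so λ ≡ 6.
  x = λ² - 27 - 18 = 36 - 45 ≡ 22; y = λ·(27 - 22) - 7 ≡ 23. → (22, 23)
4P: (22, 23) + (18, 15). λ = (15 - 23)/(18 - 22) ≡ 23/27 mod 31. 27⁻¹ ≡ 23 (mod 31), so λ ≡ 2.
  x = λ² - 22 - 18 = 4 - 40 ≡ 26; y = λ·(22 - 26) - 23 ≡ 0. → (26, 0)
5P: (26, 0) + (18, 15). λ = (15 - 0)/(18 - 26) ≡ 15/23 mod 31. 23⁻¹ ≡ 27 (mod 31), so λ ≡ 2.
  x = λ² - 26 - 18 = 4 - 44 ≡ 22; y = λ·(26 - 22) - 0 ≡ 8. → (22, 8)
6P: (22, 8) + (18, 15). λ = (15 - 8)/(18 - 22) ≡ 7/27 mod 31. 27⁻¹ ≡ 23 (mod 31), so λ ≡ 6.
  x = λ² - 22 - 18 = 36 - 40 ≡ 27; y = λ·(22 - 27) - 8 ≡ 24. → (27, 24)
7P: (27, 24) + (18, 15). λ = (15 - 24)/(18 - 27) ≡ 22/22 mod 31. 22⁻¹ ≡ 24 (mod 31), so λ ≡ 1.
  x = λ² - 27 - 18 = 1 - 45 ≡ 18; y = λ·(27 - 18) - 24 ≡ 16. → (18, 16)
8P: (18, 16) + (18, 15): same x and y₁ ≡ -y₂, so the sum is ∞.
8P = ∞, so the order is 8.

8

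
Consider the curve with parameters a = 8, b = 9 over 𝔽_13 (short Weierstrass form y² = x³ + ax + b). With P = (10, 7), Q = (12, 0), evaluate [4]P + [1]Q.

(4, 1)

First 4P:
Repeated addition: build up to 4P.
2P: tangent at (10, 7): λ = (3·10² + 8)/(2·7) ≡ 9/1. 1⁻¹ ≡ 1 (mod 13), so λ ≡ 9·1 ≡ 9.
  x = λ² - 10 - 10 = 81 - 20 ≡ 9; y = λ·(10 - 9) - 7 ≡ 2. → (9, 2)
3P: (9, 2) + (10, 7). λ = (7 - 2)/(10 - 9) ≡ 5/1 mod 13. 1⁻¹ ≡ 1 (mod 13), so λ ≡ 5.
  x = λ² - 9 - 10 = 25 - 19 ≡ 6; y = λ·(9 - 6) - 2 ≡ 0. → (6, 0)
4P: (6, 0) + (10, 7). λ = (7 - 0)/(10 - 6) ≡ 7/4 mod 13. 4⁻¹ ≡ 10 (mod 13), so λ ≡ 5.
  x = λ² - 6 - 10 = 25 - 16 ≡ 9; y = λ·(6 - 9) - 0 ≡ 11. → (9, 11)
4P = (9, 11).
Finally 4P + Q:
(9, 11) + (12, 0). λ = (0 - 11)/(12 - 9) ≡ 2/3 mod 13. 3⁻¹ ≡ 9 (mod 13), so λ ≡ 5.
  x = λ² - 9 - 12 = 25 - 21 ≡ 4; y = λ·(9 - 4) - 11 ≡ 1. → (4, 1)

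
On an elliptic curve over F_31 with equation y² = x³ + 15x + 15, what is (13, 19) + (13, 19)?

tangent at (13, 19): λ = (3·13² + 15)/(2·19) ≡ 26/7. 7⁻¹ ≡ 9 (mod 31), so λ ≡ 26·9 ≡ 17.
  x = λ² - 13 - 13 = 289 - 26 ≡ 15; y = λ·(13 - 15) - 19 ≡ 9. → (15, 9)

(15, 9)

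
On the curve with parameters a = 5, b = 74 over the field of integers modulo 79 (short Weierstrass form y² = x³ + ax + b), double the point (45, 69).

(54, 60)

tangent at (45, 69): λ = (3·45² + 5)/(2·69) ≡ 76/59. 59⁻¹ ≡ 75 (mod 79) since 59·75 = 4425 ≡ 1, so λ ≡ 76·75 ≡ 12.
  x = λ² - 45 - 45 = 144 - 90 ≡ 54; y = λ·(45 - 54) - 69 ≡ 60. → (54, 60)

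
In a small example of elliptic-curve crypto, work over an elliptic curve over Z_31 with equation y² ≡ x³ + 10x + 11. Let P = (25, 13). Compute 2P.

(6, 16)

tangent at (25, 13): λ = (3·25² + 10)/(2·13) ≡ 25/26. 26⁻¹ ≡ 6 (mod 31), so λ ≡ 25·6 ≡ 26.
  x = λ² - 25 - 25 = 676 - 50 ≡ 6; y = λ·(25 - 6) - 13 ≡ 16. → (6, 16)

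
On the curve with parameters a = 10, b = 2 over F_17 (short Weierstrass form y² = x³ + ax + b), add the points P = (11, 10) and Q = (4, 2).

(4, 15)

(11, 10) + (4, 2). λ = (2 - 10)/(4 - 11) ≡ 9/10 mod 17. 10⁻¹ ≡ 12 (mod 17) since 10·12 = 120 ≡ 1, so λ ≡ 6.
  x = λ² - 11 - 4 = 36 - 15 ≡ 4; y = λ·(11 - 4) - 10 ≡ 15. → (4, 15)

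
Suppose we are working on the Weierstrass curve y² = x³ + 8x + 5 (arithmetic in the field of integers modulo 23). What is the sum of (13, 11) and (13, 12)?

O

The two points share x = 13 and their y-coordinates satisfy 11 + 12 ≡ 0 (mod 23), so they are inverses. Their sum is O.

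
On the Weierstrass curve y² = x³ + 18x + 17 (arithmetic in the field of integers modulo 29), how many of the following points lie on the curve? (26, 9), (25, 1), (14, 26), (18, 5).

2

(26, 9): 9² ≡ 23, rhs ≡ 23 → on.
(25, 1): 1² ≡ 1, rhs ≡ 26 → off.
(14, 26): 26² ≡ 9, rhs ≡ 26 → off.
(18, 5): 5² ≡ 25, rhs ≡ 25 → on.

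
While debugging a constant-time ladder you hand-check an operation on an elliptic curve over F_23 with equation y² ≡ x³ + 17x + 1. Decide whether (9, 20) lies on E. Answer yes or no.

yes

y² = 20² ≡ 9; x³ + 17x + 1 = 883 ≡ 9 (mod 23). 9 = 9.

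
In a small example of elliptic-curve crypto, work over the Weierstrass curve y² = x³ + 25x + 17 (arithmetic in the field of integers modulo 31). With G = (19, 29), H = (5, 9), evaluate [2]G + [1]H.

(16, 7)

First 2G:
Repeated addition: build up to 2G.
2G: tangent at (19, 29): λ = (3·19² + 25)/(2·29) ≡ 23/27. 27⁻¹ ≡ 23 (mod 31), so λ ≡ 23·23 ≡ 2.
  x = λ² - 19 - 19 = 4 - 38 ≡ 28; y = λ·(19 - 28) - 29 ≡ 15. → (28, 15)
2G = (28, 15).
Finally 2G + H:
(28, 15) + (5, 9). λ = (9 - 15)/(5 - 28) ≡ 25/8 mod 31. 8⁻¹ ≡ 4 (mod 31), so λ ≡ 7.
  x = λ² - 28 - 5 = 49 - 33 ≡ 16; y = λ·(28 - 16) - 15 ≡ 7. → (16, 7)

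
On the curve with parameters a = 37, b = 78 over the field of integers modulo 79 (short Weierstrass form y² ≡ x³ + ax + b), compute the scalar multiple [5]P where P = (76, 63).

(18, 16)

Repeated addition: build up to 5P.
2P: tangent at (76, 63): λ = (3·76² + 37)/(2·63) ≡ 64/47. 47⁻¹ ≡ 37 (mod 79) since 47·37 = 1739 ≡ 1, so λ ≡ 64·37 ≡ 77.
  x = λ² - 76 - 76 = 5929 - 152 ≡ 10; y = λ·(76 - 10) - 63 ≡ 42. → (10, 42)
3P: (10, 42) + (76, 63). λ = (63 - 42)/(76 - 10) ≡ 21/66 mod 79. 66⁻¹ ≡ 6 (mod 79), so λ ≡ 47.
  x = λ² - 10 - 76 = 2209 - 86 ≡ 69; y = λ·(10 - 69) - 42 ≡ 29. → (69, 29)
4P: (69, 29) + (76, 63). λ = (63 - 29)/(76 - 69) ≡ 34/7 mod 79. 7⁻¹ ≡ 34 (mod 79) since 7·34 = 238 ≡ 1, so λ ≡ 50.
  x = λ² - 69 - 76 = 2500 - 145 ≡ 64; y = λ·(69 - 64) - 29 ≡ 63. → (64, 63)
5P: (64, 63) + (76, 63). λ = (63 - 63)/(76 - 64) ≡ 0/12 mod 79. 12⁻¹ ≡ 33 (mod 79), so λ ≡ 0.
  x = λ² - 64 - 76 = 0 - 140 ≡ 18; y = λ·(64 - 18) - 63 ≡ 16. → (18, 16)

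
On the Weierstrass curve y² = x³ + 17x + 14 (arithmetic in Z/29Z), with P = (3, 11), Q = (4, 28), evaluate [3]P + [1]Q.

(3, 18)

First 3P:
Repeated addition: build up to 3P.
2P: tangent at (3, 11): λ = (3·3² + 17)/(2·11) ≡ 15/22. 22⁻¹ ≡ 4 (mod 29), so λ ≡ 15·4 ≡ 2.
  x = λ² - 3 - 3 = 4 - 6 ≡ 27; y = λ·(3 - 27) - 11 ≡ 28. → (27, 28)
3P: (27, 28) + (3, 11). λ = (11 - 28)/(3 - 27) ≡ 12/5 mod 29. 5⁻¹ ≡ 6 (mod 29) since 5·6 = 30 ≡ 1, so λ ≡ 14.
  x = λ² - 27 - 3 = 196 - 30 ≡ 21; y = λ·(27 - 21) - 28 ≡ 27. → (21, 27)
3P = (21, 27).
Finally 3P + Q:
(21, 27) + (4, 28). λ = (28 - 27)/(4 - 21) ≡ 1/12 mod 29. 12⁻¹ ≡ 17 (mod 29), so λ ≡ 17.
  x = λ² - 21 - 4 = 289 - 25 ≡ 3; y = λ·(21 - 3) - 27 ≡ 18. → (3, 18)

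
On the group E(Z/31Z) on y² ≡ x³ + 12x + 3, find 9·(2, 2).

(2, 29)

Write Q = (2, 2).
Repeated addition: build up to 9Q.
2Q: tangent at (2, 2): λ = (3·2² + 12)/(2·2) ≡ 24/4. 4⁻¹ ≡ 8 (mod 31), so λ ≡ 24·8 ≡ 6.
  x = λ² - 2 - 2 = 36 - 4 ≡ 1; y = λ·(2 - 1) - 2 ≡ 4. → (1, 4)
3Q: (1, 4) + (2, 2). λ = (2 - 4)/(2 - 1) ≡ 29/1 mod 31. 1⁻¹ ≡ 1 (mod 31) since 1·1 = 1 ≡ 1, so λ ≡ 29.
  x = λ² - 1 - 2 = 841 - 3 ≡ 1; y = λ·(1 - 1) - 4 ≡ 27. → (1, 27)
4Q: (1, 27) + (2, 2). λ = (2 - 27)/(2 - 1) ≡ 6/1 mod 31. 1⁻¹ ≡ 1 (mod 31), so λ ≡ 6.
  x = λ² - 1 - 2 = 36 - 3 ≡ 2; y = λ·(1 - 2) - 27 ≡ 29. → (2, 29)
5Q: (2, 29) + (2, 2): same x and y₁ ≡ -y₂, so the sum is 𝒪.
6Q: 𝒪 + (2, 2) = (2, 2) (identity).
7Q: tangent at (2, 2): λ = (3·2² + 12)/(2·2) ≡ 24/4. 4⁻¹ ≡ 8 (mod 31), so λ ≡ 24·8 ≡ 6.
  x = λ² - 2 - 2 = 36 - 4 ≡ 1; y = λ·(2 - 1) - 2 ≡ 4. → (1, 4)
8Q: (1, 4) + (2, 2). λ = (2 - 4)/(2 - 1) ≡ 29/1 mod 31. 1⁻¹ ≡ 1 (mod 31), so λ ≡ 29.
  x = λ² - 1 - 2 = 841 - 3 ≡ 1; y = λ·(1 - 1) - 4 ≡ 27. → (1, 27)
9Q: (1, 27) + (2, 2). λ = (2 - 27)/(2 - 1) ≡ 6/1 mod 31. 1⁻¹ ≡ 1 (mod 31), so λ ≡ 6.
  x = λ² - 1 - 2 = 36 - 3 ≡ 2; y = λ·(1 - 2) - 27 ≡ 29. → (2, 29)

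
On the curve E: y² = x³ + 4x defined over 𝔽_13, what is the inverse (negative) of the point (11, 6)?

-(11, 6) = (11, -6 mod 13) = (11, 7).

(11, 7)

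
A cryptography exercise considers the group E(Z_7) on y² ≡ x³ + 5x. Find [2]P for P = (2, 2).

(4, 0)

tangent at (2, 2): λ = (3·2² + 5)/(2·2) ≡ 3/4. 4⁻¹ ≡ 2 (mod 7), so λ ≡ 3·2 ≡ 6.
  x = λ² - 2 - 2 = 36 - 4 ≡ 4; y = λ·(2 - 4) - 2 ≡ 0. → (4, 0)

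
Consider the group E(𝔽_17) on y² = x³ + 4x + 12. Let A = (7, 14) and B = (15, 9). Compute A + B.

(7, 14) + (15, 9). λ = (9 - 14)/(15 - 7) ≡ 12/8 mod 17. 8⁻¹ ≡ 15 (mod 17) since 8·15 = 120 ≡ 1, so λ ≡ 10.
  x = λ² - 7 - 15 = 100 - 22 ≡ 10; y = λ·(7 - 10) - 14 ≡ 7. → (10, 7)

(10, 7)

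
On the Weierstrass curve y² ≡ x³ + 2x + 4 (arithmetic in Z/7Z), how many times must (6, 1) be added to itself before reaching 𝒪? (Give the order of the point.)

2P: tangent at (6, 1): λ = (3·6² + 2)/(2·1) ≡ 5/2. 2⁻¹ ≡ 4 (mod 7) since 2·4 = 8 ≡ 1, so λ ≡ 5·4 ≡ 6.
  x = λ² - 6 - 6 = 36 - 12 ≡ 3; y = λ·(6 - 3) - 1 ≡ 3. → (3, 3)
3P: (3, 3) + (6, 1). λ = (1 - 3)/(6 - 3) ≡ 5/3 mod 7. 3⁻¹ ≡ 5 (mod 7) since 3·5 = 15 ≡ 1, so λ ≡ 4.
  x = λ² - 3 - 6 = 16 - 9 ≡ 0; y = λ·(3 - 0) - 3 ≡ 2. → (0, 2)
4P: (0, 2) + (6, 1). λ = (1 - 2)/(6 - 0) ≡ 6/6 mod 7. 6⁻¹ ≡ 6 (mod 7), so λ ≡ 1.
  x = λ² - 0 - 6 = 1 - 6 ≡ 2; y = λ·(0 - 2) - 2 ≡ 3. → (2, 3)
5P: (2, 3) + (6, 1). λ = (1 - 3)/(6 - 2) ≡ 5/4 mod 7. 4⁻¹ ≡ 2 (mod 7), so λ ≡ 3.
  x = λ² - 2 - 6 = 9 - 8 ≡ 1; y = λ·(2 - 1) - 3 ≡ 0. → (1, 0)
6P: (1, 0) + (6, 1). λ = (1 - 0)/(6 - 1) ≡ 1/5 mod 7. 5⁻¹ ≡ 3 (mod 7), so λ ≡ 3.
  x = λ² - 1 - 6 = 9 - 7 ≡ 2; y = λ·(1 - 2) - 0 ≡ 4. → (2, 4)
7P: (2, 4) + (6, 1). λ = (1 - 4)/(6 - 2) ≡ 4/4 mod 7. 4⁻¹ ≡ 2 (mod 7), so λ ≡ 1.
  x = λ² - 2 - 6 = 1 - 8 ≡ 0; y = λ·(2 - 0) - 4 ≡ 5. → (0, 5)
8P: (0, 5) + (6, 1). λ = (1 - 5)/(6 - 0) ≡ 3/6 mod 7. 6⁻¹ ≡ 6 (mod 7) since 6·6 = 36 ≡ 1, so λ ≡ 4.
  x = λ² - 0 - 6 = 16 - 6 ≡ 3; y = λ·(0 - 3) - 5 ≡ 4. → (3, 4)
9P: (3, 4) + (6, 1). λ = (1 - 4)/(6 - 3) ≡ 4/3 mod 7. 3⁻¹ ≡ 5 (mod 7) since 3·5 = 15 ≡ 1, so λ ≡ 6.
  x = λ² - 3 - 6 = 36 - 9 ≡ 6; y = λ·(3 - 6) - 4 ≡ 6. → (6, 6)
10P: (6, 6) + (6, 1): same x and y₁ ≡ -y₂, so the sum is 𝒪.
10P = 𝒪, so the order is 10.

10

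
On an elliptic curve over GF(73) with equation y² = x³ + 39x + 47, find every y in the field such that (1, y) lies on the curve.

none

x³ + 39x + 47 = 87 ≡ 14 (mod 73).
14 is a non-residue mod 73; no y exists.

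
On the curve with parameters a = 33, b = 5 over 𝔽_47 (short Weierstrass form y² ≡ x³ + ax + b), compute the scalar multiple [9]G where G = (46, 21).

(36, 35)

Repeated addition: build up to 9G.
2G: tangent at (46, 21): λ = (3·46² + 33)/(2·21) ≡ 36/42. 42⁻¹ ≡ 28 (mod 47) since 42·28 = 1176 ≡ 1, so λ ≡ 36·28 ≡ 21.
  x = λ² - 46 - 46 = 441 - 92 ≡ 20; y = λ·(46 - 20) - 21 ≡ 8. → (20, 8)
3G: (20, 8) + (46, 21). λ = (21 - 8)/(46 - 20) ≡ 13/26 mod 47. 26⁻¹ ≡ 38 (mod 47), so λ ≡ 24.
  x = λ² - 20 - 46 = 576 - 66 ≡ 40; y = λ·(20 - 40) - 8 ≡ 29. → (40, 29)
4G: (40, 29) + (46, 21). λ = (21 - 29)/(46 - 40) ≡ 39/6 mod 47. 6⁻¹ ≡ 8 (mod 47), so λ ≡ 30.
  x = λ² - 40 - 46 = 900 - 86 ≡ 15; y = λ·(40 - 15) - 29 ≡ 16. → (15, 16)
5G: (15, 16) + (46, 21). λ = (21 - 16)/(46 - 15) ≡ 5/31 mod 47. 31⁻¹ ≡ 44 (mod 47), so λ ≡ 32.
  x = λ² - 15 - 46 = 1024 - 61 ≡ 23; y = λ·(15 - 23) - 16 ≡ 10. → (23, 10)
6G: (23, 10) + (46, 21). λ = (21 - 10)/(46 - 23) ≡ 11/23 mod 47. 23⁻¹ ≡ 45 (mod 47), so λ ≡ 25.
  x = λ² - 23 - 46 = 625 - 69 ≡ 39; y = λ·(23 - 39) - 10 ≡ 13. → (39, 13)
7G: (39, 13) + (46, 21). λ = (21 - 13)/(46 - 39) ≡ 8/7 mod 47. 7⁻¹ ≡ 27 (mod 47) since 7·27 = 189 ≡ 1, so λ ≡ 28.
  x = λ² - 39 - 46 = 784 - 85 ≡ 41; y = λ·(39 - 41) - 13 ≡ 25. → (41, 25)
8G: (41, 25) + (46, 21). λ = (21 - 25)/(46 - 41) ≡ 43/5 mod 47. 5⁻¹ ≡ 19 (mod 47), so λ ≡ 18.
  x = λ² - 41 - 46 = 324 - 87 ≡ 2; y = λ·(41 - 2) - 25 ≡ 19. → (2, 19)
9G: (2, 19) + (46, 21). λ = (21 - 19)/(46 - 2) ≡ 2/44 mod 47. 44⁻¹ ≡ 31 (mod 47), so λ ≡ 15.
  x = λ² - 2 - 46 = 225 - 48 ≡ 36; y = λ·(2 - 36) - 19 ≡ 35. → (36, 35)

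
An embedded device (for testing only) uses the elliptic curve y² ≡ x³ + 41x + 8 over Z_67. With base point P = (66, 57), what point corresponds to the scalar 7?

Repeated addition: build up to 7P.
2P: tangent at (66, 57): λ = (3·66² + 41)/(2·57) ≡ 44/47. 47⁻¹ ≡ 10 (mod 67), so λ ≡ 44·10 ≡ 38.
  x = λ² - 66 - 66 = 1444 - 132 ≡ 39; y = λ·(66 - 39) - 57 ≡ 31. → (39, 31)
3P: (39, 31) + (66, 57). λ = (57 - 31)/(66 - 39) ≡ 26/27 mod 67. 27⁻¹ ≡ 5 (mod 67), so λ ≡ 63.
  x = λ² - 39 - 66 = 3969 - 105 ≡ 45; y = λ·(39 - 45) - 31 ≡ 60. → (45, 60)
4P: (45, 60) + (66, 57). λ = (57 - 60)/(66 - 45) ≡ 64/21 mod 67. 21⁻¹ ≡ 16 (mod 67) since 21·16 = 336 ≡ 1, so λ ≡ 19.
  x = λ² - 45 - 66 = 361 - 111 ≡ 49; y = λ·(45 - 49) - 60 ≡ 65. → (49, 65)
5P: (49, 65) + (66, 57). λ = (57 - 65)/(66 - 49) ≡ 59/17 mod 67. 17⁻¹ ≡ 4 (mod 67), so λ ≡ 35.
  x = λ² - 49 - 66 = 1225 - 115 ≡ 38; y = λ·(49 - 38) - 65 ≡ 52. → (38, 52)
6P: (38, 52) + (66, 57). λ = (57 - 52)/(66 - 38) ≡ 5/28 mod 67. 28⁻¹ ≡ 12 (mod 67), so λ ≡ 60.
  x = λ² - 38 - 66 = 3600 - 104 ≡ 12; y = λ·(38 - 12) - 52 ≡ 34. → (12, 34)
7P: (12, 34) + (66, 57). λ = (57 - 34)/(66 - 12) ≡ 23/54 mod 67. 54⁻¹ ≡ 36 (mod 67), so λ ≡ 24.
  x = λ² - 12 - 66 = 576 - 78 ≡ 29; y = λ·(12 - 29) - 34 ≡ 27. → (29, 27)

(29, 27)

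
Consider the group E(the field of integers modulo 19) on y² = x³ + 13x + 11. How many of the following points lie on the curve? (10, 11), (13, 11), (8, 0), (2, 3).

1

(10, 11): 11² ≡ 7, rhs ≡ 1 → off.
(13, 11): 11² ≡ 7, rhs ≡ 2 → off.
(8, 0): 0² ≡ 0, rhs ≡ 0 → on.
(2, 3): 3² ≡ 9, rhs ≡ 7 → off.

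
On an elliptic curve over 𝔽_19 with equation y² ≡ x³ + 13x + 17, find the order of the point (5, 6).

10

2P: tangent at (5, 6): λ = (3·5² + 13)/(2·6) ≡ 12/12. 12⁻¹ ≡ 8 (mod 19) since 12·8 = 96 ≡ 1, so λ ≡ 12·8 ≡ 1.
  x = λ² - 5 - 5 = 1 - 10 ≡ 10; y = λ·(5 - 10) - 6 ≡ 8. → (10, 8)
3P: (10, 8) + (5, 6). λ = (6 - 8)/(5 - 10) ≡ 17/14 mod 19. 14⁻¹ ≡ 15 (mod 19), so λ ≡ 8.
  x = λ² - 10 - 5 = 64 - 15 ≡ 11; y = λ·(10 - 11) - 8 ≡ 3. → (11, 3)
4P: (11, 3) + (5, 6). λ = (6 - 3)/(5 - 11) ≡ 3/13 mod 19. 13⁻¹ ≡ 3 (mod 19), so λ ≡ 9.
  x = λ² - 11 - 5 = 81 - 16 ≡ 8; y = λ·(11 - 8) - 3 ≡ 5. → (8, 5)
5P: (8, 5) + (5, 6). λ = (6 - 5)/(5 - 8) ≡ 1/16 mod 19. 16⁻¹ ≡ 6 (mod 19) since 16·6 = 96 ≡ 1, so λ ≡ 6.
  x = λ² - 8 - 5 = 36 - 13 ≡ 4; y = λ·(8 - 4) - 5 ≡ 0. → (4, 0)
6P: (4, 0) + (5, 6). λ = (6 - 0)/(5 - 4) ≡ 6/1 mod 19. 1⁻¹ ≡ 1 (mod 19), so λ ≡ 6.
  x = λ² - 4 - 5 = 36 - 9 ≡ 8; y = λ·(4 - 8) - 0 ≡ 14. → (8, 14)
7P: (8, 14) + (5, 6). λ = (6 - 14)/(5 - 8) ≡ 11/16 mod 19. 16⁻¹ ≡ 6 (mod 19), so λ ≡ 9.
  x = λ² - 8 - 5 = 81 - 13 ≡ 11; y = λ·(8 - 11) - 14 ≡ 16. → (11, 16)
8P: (11, 16) + (5, 6). λ = (6 - 16)/(5 - 11) ≡ 9/13 mod 19. 13⁻¹ ≡ 3 (mod 19) since 13·3 = 39 ≡ 1, so λ ≡ 8.
  x = λ² - 11 - 5 = 64 - 16 ≡ 10; y = λ·(11 - 10) - 16 ≡ 11. → (10, 11)
9P: (10, 11) + (5, 6). λ = (6 - 11)/(5 - 10) ≡ 14/14 mod 19. 14⁻¹ ≡ 15 (mod 19), so λ ≡ 1.
  x = λ² - 10 - 5 = 1 - 15 ≡ 5; y = λ·(10 - 5) - 11 ≡ 13. → (5, 13)
10P: (5, 13) + (5, 6): same x and y₁ ≡ -y₂, so the sum is the point at infinity.
10P = the point at infinity, so the order is 10.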